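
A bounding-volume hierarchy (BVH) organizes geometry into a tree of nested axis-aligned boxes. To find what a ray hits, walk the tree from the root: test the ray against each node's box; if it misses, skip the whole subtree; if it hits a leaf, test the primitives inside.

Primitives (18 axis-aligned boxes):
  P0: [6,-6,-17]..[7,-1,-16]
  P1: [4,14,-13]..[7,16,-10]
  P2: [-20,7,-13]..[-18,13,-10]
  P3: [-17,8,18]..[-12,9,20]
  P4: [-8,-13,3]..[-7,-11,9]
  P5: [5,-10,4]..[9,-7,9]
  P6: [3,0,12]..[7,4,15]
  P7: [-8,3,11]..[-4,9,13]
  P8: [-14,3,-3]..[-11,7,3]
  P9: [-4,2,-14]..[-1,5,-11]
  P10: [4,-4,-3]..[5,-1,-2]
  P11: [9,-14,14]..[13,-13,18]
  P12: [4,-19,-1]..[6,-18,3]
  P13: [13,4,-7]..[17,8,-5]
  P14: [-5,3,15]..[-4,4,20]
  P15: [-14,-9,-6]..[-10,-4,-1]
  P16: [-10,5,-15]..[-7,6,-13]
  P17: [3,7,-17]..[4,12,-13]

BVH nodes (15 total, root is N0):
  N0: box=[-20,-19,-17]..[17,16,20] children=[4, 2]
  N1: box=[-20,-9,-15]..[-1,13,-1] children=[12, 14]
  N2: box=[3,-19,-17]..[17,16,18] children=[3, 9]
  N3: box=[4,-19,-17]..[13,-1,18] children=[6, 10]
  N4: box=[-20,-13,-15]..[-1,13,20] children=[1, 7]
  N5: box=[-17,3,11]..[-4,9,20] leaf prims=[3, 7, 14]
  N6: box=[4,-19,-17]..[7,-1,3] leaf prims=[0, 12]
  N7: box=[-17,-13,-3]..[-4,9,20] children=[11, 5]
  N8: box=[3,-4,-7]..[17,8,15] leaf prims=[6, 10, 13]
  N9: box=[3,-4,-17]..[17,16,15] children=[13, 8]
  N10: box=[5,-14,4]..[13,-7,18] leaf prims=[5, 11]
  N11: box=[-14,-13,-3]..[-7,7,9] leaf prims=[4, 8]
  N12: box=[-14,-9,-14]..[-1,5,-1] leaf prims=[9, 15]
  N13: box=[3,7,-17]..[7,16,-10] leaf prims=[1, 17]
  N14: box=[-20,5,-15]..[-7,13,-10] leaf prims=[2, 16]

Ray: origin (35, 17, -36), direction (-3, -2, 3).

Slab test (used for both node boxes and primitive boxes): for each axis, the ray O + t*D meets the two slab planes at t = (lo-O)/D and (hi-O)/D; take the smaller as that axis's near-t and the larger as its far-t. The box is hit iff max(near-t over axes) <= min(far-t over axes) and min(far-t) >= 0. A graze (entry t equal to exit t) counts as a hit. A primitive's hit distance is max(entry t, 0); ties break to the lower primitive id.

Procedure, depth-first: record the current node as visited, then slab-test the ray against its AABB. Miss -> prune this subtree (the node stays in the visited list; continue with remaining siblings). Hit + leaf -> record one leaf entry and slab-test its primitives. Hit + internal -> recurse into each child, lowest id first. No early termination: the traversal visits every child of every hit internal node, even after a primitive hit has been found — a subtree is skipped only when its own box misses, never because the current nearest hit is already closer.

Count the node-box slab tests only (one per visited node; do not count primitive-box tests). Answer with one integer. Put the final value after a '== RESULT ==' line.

Trace the traversal:
N0 x:[6,55/3] y:[1/2,18] z:[19/3,56/3] -> hit [19/3,18], descend [2, 4]
  N2 x:[6,32/3] y:[1/2,18] z:[19/3,18] -> hit [19/3,32/3], descend [3, 9]
    N3 x:[22/3,31/3] y:[9,18] z:[19/3,18] -> hit [9,31/3], descend [6, 10]
      N6 x:[28/3,31/3] y:[9,18] z:[19/3,13] -> hit [28/3,31/3] leaf, test {P0(miss), P12(miss)}
      N10 x:[22/3,10] y:[12,31/2] z:[40/3,18] -> miss, prune
    N9 x:[6,32/3] y:[1/2,21/2] z:[19/3,17] -> hit [19/3,21/2], descend [8, 13]
      N8 x:[6,32/3] y:[9/2,21/2] z:[29/3,17] -> hit [29/3,21/2] leaf, test {P6(miss), P10(miss), P13(miss)}
      N13 x:[28/3,32/3] y:[1/2,5] z:[19/3,26/3] -> miss, prune
  N4 x:[12,55/3] y:[2,15] z:[7,56/3] -> hit [12,15], descend [1, 7]
    N1 x:[12,55/3] y:[2,13] z:[7,35/3] -> miss, prune
    N7 x:[13,52/3] y:[4,15] z:[11,56/3] -> hit [13,15], descend [5, 11]
      N5 x:[13,52/3] y:[4,7] z:[47/3,56/3] -> miss, prune
      N11 x:[14,49/3] y:[5,15] z:[11,15] -> hit [14,15] leaf, test {P4@t=14, P8(miss)}

order=[0, 2, 3, 6, 10, 9, 8, 13, 4, 1, 7, 5, 11]  |boxes|=13  |leaves|=3  hit=P4

== RESULT ==
13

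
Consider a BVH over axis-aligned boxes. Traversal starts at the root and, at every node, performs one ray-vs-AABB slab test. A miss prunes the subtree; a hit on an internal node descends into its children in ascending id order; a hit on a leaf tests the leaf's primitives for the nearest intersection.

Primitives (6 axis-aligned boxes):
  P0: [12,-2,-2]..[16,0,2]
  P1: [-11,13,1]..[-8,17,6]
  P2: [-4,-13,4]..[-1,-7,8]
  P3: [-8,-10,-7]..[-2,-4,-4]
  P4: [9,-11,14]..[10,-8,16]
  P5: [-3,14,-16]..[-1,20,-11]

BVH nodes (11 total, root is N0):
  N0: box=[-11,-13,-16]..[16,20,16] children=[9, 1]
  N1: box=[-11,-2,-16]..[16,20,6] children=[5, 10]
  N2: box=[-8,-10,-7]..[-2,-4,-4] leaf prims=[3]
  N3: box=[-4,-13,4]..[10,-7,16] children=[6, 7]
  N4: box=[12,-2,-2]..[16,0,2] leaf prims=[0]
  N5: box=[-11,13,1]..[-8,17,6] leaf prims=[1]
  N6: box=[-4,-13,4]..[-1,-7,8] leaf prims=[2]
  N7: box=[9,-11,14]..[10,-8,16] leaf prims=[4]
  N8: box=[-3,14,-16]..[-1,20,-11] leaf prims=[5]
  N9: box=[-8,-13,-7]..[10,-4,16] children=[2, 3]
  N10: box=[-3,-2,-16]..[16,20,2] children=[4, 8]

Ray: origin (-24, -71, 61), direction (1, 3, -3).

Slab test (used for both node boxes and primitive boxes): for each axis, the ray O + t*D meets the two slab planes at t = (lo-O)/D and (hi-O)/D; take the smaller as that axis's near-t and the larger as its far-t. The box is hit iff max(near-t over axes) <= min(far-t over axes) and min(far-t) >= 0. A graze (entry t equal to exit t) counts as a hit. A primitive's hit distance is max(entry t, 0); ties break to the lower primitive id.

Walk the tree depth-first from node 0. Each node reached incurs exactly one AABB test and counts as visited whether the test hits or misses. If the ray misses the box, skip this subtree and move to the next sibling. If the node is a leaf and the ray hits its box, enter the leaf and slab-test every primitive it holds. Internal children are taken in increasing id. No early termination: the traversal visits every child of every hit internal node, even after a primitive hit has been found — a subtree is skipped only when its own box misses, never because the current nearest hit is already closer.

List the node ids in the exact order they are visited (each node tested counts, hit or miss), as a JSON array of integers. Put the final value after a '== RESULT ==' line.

Walk:
N0 x:[13,40] y:[58/3,91/3] z:[15,77/3] -> hit [58/3,77/3], descend [1, 9]
  N1 x:[13,40] y:[23,91/3] z:[55/3,77/3] -> hit [23,77/3], descend [5, 10]
    N5 x:[13,16] y:[28,88/3] z:[55/3,20] -> miss, prune
    N10 x:[21,40] y:[23,91/3] z:[59/3,77/3] -> hit [23,77/3], descend [4, 8]
      N4 x:[36,40] y:[23,71/3] z:[59/3,21] -> miss, prune
      N8 x:[21,23] y:[85/3,91/3] z:[24,77/3] -> miss, prune
  N9 x:[16,34] y:[58/3,67/3] z:[15,68/3] -> hit [58/3,67/3], descend [2, 3]
    N2 x:[16,22] y:[61/3,67/3] z:[65/3,68/3] -> hit [65/3,22] leaf, test {P3@t=65/3}
    N3 x:[20,34] y:[58/3,64/3] z:[15,19] -> miss, prune

9 AABB tests over nodes [0, 1, 5, 10, 4, 8, 9, 2, 3]; 1 leaf entered; closest P3.

== RESULT ==
[0, 1, 5, 10, 4, 8, 9, 2, 3]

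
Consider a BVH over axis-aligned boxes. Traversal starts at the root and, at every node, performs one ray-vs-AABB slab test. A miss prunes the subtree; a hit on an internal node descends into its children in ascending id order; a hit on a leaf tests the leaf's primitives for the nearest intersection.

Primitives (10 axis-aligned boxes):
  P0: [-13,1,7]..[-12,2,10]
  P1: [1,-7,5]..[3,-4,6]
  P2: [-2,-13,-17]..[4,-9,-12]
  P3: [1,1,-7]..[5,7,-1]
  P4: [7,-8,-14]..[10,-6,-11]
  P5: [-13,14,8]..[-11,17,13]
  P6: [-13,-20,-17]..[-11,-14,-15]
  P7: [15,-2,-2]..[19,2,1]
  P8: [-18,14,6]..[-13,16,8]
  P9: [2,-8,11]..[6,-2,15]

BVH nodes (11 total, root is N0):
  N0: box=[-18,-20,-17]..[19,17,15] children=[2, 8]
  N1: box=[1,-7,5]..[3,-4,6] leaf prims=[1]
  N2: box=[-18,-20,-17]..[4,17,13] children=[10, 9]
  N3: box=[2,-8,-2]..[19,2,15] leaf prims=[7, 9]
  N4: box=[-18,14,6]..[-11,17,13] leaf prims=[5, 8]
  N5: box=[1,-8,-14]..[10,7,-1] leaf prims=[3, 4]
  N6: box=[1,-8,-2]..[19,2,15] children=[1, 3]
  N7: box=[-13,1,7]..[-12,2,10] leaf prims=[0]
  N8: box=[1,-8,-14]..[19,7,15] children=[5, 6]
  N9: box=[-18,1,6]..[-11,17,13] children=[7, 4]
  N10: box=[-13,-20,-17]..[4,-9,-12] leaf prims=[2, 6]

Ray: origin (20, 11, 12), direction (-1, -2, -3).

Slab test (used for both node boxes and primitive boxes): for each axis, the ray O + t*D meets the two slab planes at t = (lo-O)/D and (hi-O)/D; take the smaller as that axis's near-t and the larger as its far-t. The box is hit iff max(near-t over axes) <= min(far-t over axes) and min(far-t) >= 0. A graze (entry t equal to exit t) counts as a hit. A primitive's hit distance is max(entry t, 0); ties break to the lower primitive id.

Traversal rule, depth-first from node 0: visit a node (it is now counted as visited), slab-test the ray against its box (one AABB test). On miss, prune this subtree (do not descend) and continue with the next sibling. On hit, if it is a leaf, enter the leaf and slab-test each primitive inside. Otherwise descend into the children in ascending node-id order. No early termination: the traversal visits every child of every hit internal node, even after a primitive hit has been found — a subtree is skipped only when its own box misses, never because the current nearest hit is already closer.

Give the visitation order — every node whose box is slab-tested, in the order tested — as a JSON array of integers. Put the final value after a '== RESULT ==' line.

Trace the traversal:
N0 x:[1,38] y:[-3,31/2] z:[-1,29/3] -> hit [1,29/3], descend [2, 8]
  N2 x:[16,38] y:[-3,31/2] z:[-1/3,29/3] -> miss, prune
  N8 x:[1,19] y:[2,19/2] z:[-1,26/3] -> hit [2,26/3], descend [5, 6]
    N5 x:[10,19] y:[2,19/2] z:[13/3,26/3] -> miss, prune
    N6 x:[1,19] y:[9/2,19/2] z:[-1,14/3] -> hit [9/2,14/3], descend [1, 3]
      N1 x:[17,19] y:[15/2,9] z:[2,7/3] -> miss, prune
      N3 x:[1,18] y:[9/2,19/2] z:[-1,14/3] -> hit [9/2,14/3] leaf, test {P7@t=9/2, P9(miss)}

order=[0, 2, 8, 5, 6, 1, 3]  |boxes|=7  |leaves|=1  hit=P7

== RESULT ==
[0, 2, 8, 5, 6, 1, 3]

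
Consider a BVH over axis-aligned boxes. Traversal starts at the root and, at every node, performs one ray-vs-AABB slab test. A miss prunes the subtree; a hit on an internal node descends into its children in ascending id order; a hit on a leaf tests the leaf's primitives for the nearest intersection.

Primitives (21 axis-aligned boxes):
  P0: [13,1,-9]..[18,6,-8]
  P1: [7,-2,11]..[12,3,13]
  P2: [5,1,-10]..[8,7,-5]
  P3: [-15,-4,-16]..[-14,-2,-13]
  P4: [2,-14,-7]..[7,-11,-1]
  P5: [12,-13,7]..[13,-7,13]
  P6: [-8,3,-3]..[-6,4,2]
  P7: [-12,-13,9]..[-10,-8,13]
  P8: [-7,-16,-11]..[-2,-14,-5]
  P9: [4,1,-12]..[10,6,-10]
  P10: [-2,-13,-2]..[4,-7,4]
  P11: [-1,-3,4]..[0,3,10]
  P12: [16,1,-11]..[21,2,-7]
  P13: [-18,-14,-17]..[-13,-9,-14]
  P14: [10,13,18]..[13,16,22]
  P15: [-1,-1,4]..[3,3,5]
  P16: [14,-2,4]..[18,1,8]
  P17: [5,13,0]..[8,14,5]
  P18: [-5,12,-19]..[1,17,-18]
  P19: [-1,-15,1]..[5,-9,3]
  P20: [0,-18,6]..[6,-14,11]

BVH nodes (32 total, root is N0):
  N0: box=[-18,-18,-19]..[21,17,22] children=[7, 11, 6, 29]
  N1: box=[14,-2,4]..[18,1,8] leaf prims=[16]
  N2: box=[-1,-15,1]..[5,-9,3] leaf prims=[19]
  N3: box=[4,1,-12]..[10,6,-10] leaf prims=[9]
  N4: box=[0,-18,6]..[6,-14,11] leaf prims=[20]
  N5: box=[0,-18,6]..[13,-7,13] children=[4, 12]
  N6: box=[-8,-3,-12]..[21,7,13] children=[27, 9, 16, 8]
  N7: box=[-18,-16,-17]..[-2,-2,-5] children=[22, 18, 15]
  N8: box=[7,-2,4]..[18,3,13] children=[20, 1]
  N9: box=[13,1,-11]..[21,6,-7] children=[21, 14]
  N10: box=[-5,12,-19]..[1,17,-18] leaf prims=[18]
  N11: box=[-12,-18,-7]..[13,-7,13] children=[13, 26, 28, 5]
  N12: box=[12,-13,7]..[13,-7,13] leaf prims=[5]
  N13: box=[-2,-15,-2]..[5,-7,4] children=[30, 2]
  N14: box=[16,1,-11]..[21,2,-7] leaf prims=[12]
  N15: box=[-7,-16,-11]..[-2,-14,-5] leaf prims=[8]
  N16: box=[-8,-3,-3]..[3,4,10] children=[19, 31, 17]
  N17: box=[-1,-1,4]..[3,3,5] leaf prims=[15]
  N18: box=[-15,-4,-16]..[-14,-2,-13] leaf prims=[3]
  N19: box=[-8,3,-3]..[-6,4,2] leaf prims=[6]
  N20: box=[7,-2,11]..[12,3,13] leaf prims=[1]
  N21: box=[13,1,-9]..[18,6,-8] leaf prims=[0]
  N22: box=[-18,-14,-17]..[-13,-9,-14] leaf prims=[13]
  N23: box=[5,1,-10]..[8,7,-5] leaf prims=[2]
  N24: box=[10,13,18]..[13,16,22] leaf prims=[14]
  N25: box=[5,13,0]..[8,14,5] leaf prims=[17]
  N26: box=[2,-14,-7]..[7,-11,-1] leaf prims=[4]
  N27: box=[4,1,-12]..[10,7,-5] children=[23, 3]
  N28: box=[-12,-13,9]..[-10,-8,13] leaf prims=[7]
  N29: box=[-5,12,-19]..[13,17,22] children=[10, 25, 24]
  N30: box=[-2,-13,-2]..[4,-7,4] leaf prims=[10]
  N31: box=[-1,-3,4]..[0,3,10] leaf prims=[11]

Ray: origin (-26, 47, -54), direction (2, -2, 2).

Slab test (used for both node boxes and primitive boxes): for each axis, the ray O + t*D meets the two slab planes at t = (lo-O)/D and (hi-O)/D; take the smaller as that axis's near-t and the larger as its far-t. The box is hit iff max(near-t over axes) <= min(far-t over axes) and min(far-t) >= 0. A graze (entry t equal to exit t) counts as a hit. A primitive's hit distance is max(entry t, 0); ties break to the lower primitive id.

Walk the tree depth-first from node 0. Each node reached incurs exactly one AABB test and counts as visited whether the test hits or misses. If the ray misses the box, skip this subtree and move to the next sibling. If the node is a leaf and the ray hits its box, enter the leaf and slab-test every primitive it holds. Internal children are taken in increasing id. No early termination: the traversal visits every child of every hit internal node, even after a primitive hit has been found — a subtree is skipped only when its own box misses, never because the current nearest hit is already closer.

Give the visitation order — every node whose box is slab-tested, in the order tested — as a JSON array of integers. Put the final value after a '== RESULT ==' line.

Traverse from the root:
N0 x:[4,47/2] y:[15,65/2] z:[35/2,38] -> hit [35/2,47/2], descend [6, 7, 11, 29]
  N6 x:[9,47/2] y:[20,25] z:[21,67/2] -> hit [21,47/2], descend [8, 9, 16, 27]
    N8 x:[33/2,22] y:[22,49/2] z:[29,67/2] -> miss, prune
    N9 x:[39/2,47/2] y:[41/2,23] z:[43/2,47/2] -> hit [43/2,23], descend [14, 21]
      N14 x:[21,47/2] y:[45/2,23] z:[43/2,47/2] -> hit [45/2,23] leaf, test {P12@t=45/2}
      N21 x:[39/2,22] y:[41/2,23] z:[45/2,23] -> miss, prune
    N16 x:[9,29/2] y:[43/2,25] z:[51/2,32] -> miss, prune
    N27 x:[15,18] y:[20,23] z:[21,49/2] -> miss, prune
  N7 x:[4,12] y:[49/2,63/2] z:[37/2,49/2] -> miss, prune
  N11 x:[7,39/2] y:[27,65/2] z:[47/2,67/2] -> miss, prune
  N29 x:[21/2,39/2] y:[15,35/2] z:[35/2,38] -> hit [35/2,35/2], descend [10, 24, 25]
    N10 x:[21/2,27/2] y:[15,35/2] z:[35/2,18] -> miss, prune
    N24 x:[18,39/2] y:[31/2,17] z:[36,38] -> miss, prune
    N25 x:[31/2,17] y:[33/2,17] z:[27,59/2] -> miss, prune

order=[0, 6, 8, 9, 14, 21, 16, 27, 7, 11, 29, 10, 24, 25]  |boxes|=14  |leaves|=1  hit=P12

== RESULT ==
[0, 6, 8, 9, 14, 21, 16, 27, 7, 11, 29, 10, 24, 25]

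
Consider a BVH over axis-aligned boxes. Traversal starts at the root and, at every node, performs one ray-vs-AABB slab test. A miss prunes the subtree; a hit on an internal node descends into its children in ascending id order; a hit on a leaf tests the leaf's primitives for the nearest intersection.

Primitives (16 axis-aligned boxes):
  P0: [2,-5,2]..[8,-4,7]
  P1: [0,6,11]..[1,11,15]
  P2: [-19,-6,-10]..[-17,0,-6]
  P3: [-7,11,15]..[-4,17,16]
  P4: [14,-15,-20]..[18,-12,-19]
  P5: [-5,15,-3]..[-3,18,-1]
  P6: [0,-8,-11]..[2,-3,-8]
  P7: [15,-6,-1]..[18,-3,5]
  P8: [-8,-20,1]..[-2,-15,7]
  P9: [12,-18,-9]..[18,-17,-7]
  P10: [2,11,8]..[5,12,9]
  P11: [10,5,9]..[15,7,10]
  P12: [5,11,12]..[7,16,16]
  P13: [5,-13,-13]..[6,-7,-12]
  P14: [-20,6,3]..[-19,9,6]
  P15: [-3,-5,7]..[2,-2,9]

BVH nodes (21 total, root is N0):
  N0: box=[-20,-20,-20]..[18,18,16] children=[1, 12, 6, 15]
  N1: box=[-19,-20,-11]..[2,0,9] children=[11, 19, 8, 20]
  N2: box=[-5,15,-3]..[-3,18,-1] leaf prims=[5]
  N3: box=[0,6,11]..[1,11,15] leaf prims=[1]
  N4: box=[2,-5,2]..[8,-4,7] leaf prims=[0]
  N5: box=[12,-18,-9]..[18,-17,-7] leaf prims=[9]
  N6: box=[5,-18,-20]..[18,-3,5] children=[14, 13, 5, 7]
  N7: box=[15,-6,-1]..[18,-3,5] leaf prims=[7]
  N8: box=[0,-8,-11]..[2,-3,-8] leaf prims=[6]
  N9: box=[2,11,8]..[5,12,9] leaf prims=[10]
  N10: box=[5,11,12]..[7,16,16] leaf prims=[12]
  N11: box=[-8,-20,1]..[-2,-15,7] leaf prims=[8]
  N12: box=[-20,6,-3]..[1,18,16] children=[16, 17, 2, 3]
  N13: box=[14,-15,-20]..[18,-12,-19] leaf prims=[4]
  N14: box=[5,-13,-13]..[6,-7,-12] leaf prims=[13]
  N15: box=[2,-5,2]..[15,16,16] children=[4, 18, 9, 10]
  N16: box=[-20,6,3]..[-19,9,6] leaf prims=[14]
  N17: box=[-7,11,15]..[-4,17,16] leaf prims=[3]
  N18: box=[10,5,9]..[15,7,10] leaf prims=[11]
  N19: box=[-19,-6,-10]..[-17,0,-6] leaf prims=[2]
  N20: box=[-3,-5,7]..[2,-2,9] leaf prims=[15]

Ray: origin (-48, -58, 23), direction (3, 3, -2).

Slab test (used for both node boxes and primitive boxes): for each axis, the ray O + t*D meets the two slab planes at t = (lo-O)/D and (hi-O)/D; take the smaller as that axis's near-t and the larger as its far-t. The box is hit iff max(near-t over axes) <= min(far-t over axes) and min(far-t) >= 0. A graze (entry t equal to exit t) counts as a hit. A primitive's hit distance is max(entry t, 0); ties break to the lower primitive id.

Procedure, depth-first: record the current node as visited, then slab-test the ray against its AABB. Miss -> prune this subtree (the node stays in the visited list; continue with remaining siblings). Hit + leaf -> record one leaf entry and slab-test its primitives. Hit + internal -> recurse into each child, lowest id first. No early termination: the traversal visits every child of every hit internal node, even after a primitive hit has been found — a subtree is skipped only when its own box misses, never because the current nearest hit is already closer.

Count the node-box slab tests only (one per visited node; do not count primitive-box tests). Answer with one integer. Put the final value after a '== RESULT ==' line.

Walk:
N0 x:[28/3,22] y:[38/3,76/3] z:[7/2,43/2] -> hit [38/3,43/2], descend [1, 6, 12, 15]
  N1 x:[29/3,50/3] y:[38/3,58/3] z:[7,17] -> hit [38/3,50/3], descend [8, 11, 19, 20]
    N8 x:[16,50/3] y:[50/3,55/3] z:[31/2,17] -> hit [50/3,50/3] leaf, test {P6@t=50/3}
    N11 x:[40/3,46/3] y:[38/3,43/3] z:[8,11] -> miss, prune
    N19 x:[29/3,31/3] y:[52/3,58/3] z:[29/2,33/2] -> miss, prune
    N20 x:[15,50/3] y:[53/3,56/3] z:[7,8] -> miss, prune
  N6 x:[53/3,22] y:[40/3,55/3] z:[9,43/2] -> hit [53/3,55/3], descend [5, 7, 13, 14]
    N5 x:[20,22] y:[40/3,41/3] z:[15,16] -> miss, prune
    N7 x:[21,22] y:[52/3,55/3] z:[9,12] -> miss, prune
    N13 x:[62/3,22] y:[43/3,46/3] z:[21,43/2] -> miss, prune
    N14 x:[53/3,18] y:[15,17] z:[35/2,18] -> miss, prune
  N12 x:[28/3,49/3] y:[64/3,76/3] z:[7/2,13] -> miss, prune
  N15 x:[50/3,21] y:[53/3,74/3] z:[7/2,21/2] -> miss, prune

order=[0, 1, 8, 11, 19, 20, 6, 5, 7, 13, 14, 12, 15]  |boxes|=13  |leaves|=1  hit=P6

== RESULT ==
13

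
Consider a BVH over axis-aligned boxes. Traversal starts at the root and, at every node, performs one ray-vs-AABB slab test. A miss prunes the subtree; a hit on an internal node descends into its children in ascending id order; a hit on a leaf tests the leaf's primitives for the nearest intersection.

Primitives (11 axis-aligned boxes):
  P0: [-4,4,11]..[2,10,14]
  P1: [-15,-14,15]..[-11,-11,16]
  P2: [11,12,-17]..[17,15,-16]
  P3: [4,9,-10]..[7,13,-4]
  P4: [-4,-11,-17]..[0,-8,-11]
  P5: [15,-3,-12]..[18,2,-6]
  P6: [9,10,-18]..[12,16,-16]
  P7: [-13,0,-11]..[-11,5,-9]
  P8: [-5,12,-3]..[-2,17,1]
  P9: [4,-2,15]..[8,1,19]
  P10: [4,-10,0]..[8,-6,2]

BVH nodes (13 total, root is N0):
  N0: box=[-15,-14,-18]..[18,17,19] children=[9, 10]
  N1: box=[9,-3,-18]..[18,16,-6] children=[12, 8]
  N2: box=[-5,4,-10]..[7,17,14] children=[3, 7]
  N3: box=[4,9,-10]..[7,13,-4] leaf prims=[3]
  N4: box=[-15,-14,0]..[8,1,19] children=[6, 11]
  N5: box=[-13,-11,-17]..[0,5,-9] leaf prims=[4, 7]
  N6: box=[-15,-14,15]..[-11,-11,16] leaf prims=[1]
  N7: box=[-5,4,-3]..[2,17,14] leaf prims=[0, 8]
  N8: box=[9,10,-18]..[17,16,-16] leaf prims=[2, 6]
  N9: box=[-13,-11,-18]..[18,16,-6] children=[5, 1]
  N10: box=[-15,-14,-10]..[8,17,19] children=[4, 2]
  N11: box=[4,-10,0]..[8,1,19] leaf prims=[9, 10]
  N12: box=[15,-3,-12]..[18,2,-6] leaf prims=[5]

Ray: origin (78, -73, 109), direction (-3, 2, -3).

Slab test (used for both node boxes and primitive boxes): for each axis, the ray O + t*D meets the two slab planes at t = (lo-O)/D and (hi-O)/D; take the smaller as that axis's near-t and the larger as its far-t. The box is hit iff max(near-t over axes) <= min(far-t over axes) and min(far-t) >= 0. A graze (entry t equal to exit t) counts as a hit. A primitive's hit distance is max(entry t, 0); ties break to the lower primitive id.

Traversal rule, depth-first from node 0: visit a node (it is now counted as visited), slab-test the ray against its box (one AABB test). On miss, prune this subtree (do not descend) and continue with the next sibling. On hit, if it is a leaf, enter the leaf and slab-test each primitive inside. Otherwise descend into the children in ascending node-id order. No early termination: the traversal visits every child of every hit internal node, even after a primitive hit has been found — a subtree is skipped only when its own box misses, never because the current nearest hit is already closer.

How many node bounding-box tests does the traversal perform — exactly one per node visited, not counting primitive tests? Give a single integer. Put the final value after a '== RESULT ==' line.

Walk:
N0 x:[20,31] y:[59/2,45] z:[30,127/3] -> hit [30,31], descend [9, 10]
  N9 x:[20,91/3] y:[31,89/2] z:[115/3,127/3] -> miss, prune
  N10 x:[70/3,31] y:[59/2,45] z:[30,119/3] -> hit [30,31], descend [2, 4]
    N2 x:[71/3,83/3] y:[77/2,45] z:[95/3,119/3] -> miss, prune
    N4 x:[70/3,31] y:[59/2,37] z:[30,109/3] -> hit [30,31], descend [6, 11]
      N6 x:[89/3,31] y:[59/2,31] z:[31,94/3] -> hit [31,31] leaf, test {P1@t=31}
      N11 x:[70/3,74/3] y:[63/2,37] z:[30,109/3] -> miss, prune

7 AABB tests over nodes [0, 9, 10, 2, 4, 6, 11]; 1 leaf entered; closest P1.

== RESULT ==
7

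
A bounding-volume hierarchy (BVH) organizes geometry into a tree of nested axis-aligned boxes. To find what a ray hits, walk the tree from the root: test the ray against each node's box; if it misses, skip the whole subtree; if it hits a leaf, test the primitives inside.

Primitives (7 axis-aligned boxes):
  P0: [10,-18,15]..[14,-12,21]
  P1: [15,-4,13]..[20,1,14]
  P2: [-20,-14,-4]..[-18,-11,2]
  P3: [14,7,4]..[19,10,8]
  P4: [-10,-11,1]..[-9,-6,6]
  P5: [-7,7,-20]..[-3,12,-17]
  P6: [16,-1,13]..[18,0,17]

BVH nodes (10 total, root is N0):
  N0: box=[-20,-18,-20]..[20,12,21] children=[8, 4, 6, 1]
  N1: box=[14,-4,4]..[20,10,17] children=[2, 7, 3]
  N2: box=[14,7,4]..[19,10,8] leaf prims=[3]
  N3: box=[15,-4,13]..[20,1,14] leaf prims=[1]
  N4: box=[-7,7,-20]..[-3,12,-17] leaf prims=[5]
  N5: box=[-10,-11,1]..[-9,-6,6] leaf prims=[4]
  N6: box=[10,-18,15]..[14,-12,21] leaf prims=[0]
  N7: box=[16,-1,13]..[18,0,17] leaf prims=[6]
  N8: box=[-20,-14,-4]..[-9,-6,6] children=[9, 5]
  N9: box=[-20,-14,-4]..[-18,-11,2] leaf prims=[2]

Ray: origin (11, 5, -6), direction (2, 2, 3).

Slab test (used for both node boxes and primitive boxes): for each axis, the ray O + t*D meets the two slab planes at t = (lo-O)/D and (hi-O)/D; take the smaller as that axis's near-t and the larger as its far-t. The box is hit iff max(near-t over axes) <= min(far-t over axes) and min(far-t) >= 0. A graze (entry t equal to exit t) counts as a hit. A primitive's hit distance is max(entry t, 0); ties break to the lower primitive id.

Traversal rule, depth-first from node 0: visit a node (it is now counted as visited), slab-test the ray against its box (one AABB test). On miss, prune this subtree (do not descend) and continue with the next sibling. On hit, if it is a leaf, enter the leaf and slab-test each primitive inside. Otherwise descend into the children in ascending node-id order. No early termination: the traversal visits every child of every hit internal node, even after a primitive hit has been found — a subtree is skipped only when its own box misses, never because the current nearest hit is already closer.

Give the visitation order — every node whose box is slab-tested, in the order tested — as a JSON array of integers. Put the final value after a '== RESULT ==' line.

Traverse from the root:
N0 x:[-31/2,9/2] y:[-23/2,7/2] z:[-14/3,9] -> hit [-14/3,7/2], descend [1, 4, 6, 8]
  N1 x:[3/2,9/2] y:[-9/2,5/2] z:[10/3,23/3] -> miss, prune
  N4 x:[-9,-7] y:[1,7/2] z:[-14/3,-11/3] -> miss, prune
  N6 x:[-1/2,3/2] y:[-23/2,-17/2] z:[7,9] -> miss, prune
  N8 x:[-31/2,-10] y:[-19/2,-11/2] z:[2/3,4] -> miss, prune

order=[0, 1, 4, 6, 8]  |boxes|=5  |leaves|=0  hit=miss

== RESULT ==
[0, 1, 4, 6, 8]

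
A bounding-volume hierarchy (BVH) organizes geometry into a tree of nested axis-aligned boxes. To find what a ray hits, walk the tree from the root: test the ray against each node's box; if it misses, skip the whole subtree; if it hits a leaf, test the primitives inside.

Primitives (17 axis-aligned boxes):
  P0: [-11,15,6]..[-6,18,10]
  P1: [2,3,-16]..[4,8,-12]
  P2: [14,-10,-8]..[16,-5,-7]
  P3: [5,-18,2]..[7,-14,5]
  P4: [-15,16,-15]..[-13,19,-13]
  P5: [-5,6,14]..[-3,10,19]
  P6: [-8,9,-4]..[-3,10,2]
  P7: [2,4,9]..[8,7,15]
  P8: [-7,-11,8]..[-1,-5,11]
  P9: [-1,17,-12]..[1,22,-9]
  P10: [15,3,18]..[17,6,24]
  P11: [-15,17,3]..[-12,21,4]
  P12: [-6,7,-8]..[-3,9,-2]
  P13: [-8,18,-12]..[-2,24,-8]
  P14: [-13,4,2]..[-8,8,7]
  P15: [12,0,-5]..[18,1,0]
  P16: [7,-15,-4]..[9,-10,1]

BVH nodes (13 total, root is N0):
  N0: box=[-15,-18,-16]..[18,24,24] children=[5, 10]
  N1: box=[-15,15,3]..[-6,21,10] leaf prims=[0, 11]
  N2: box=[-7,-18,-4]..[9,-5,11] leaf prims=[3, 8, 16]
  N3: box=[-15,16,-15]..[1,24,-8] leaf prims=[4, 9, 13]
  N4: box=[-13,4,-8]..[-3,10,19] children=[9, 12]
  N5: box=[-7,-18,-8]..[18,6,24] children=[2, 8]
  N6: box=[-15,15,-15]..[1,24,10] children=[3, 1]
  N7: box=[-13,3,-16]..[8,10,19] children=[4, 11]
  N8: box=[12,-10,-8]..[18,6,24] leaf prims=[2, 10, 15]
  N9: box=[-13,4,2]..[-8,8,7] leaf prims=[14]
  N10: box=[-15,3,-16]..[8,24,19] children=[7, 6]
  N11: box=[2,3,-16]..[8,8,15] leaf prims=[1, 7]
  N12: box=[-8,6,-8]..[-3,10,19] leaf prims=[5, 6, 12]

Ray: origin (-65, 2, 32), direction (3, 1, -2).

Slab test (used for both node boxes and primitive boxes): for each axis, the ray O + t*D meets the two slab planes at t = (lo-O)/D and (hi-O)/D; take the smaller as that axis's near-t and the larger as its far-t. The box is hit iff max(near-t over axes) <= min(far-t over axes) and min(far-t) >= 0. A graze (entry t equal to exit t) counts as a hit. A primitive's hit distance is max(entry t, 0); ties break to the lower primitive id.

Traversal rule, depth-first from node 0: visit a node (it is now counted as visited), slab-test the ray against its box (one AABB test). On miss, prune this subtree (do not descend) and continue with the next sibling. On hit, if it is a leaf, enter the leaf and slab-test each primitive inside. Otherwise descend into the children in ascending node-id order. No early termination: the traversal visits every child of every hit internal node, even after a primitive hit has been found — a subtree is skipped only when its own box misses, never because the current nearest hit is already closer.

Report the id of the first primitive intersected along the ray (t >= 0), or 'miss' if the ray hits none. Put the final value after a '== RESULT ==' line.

Trace the traversal:
N0 x:[50/3,83/3] y:[-20,22] z:[4,24] -> hit [50/3,22], descend [5, 10]
  N5 x:[58/3,83/3] y:[-20,4] z:[4,20] -> miss, prune
  N10 x:[50/3,73/3] y:[1,22] z:[13/2,24] -> hit [50/3,22], descend [6, 7]
    N6 x:[50/3,22] y:[13,22] z:[11,47/2] -> hit [50/3,22], descend [1, 3]
      N1 x:[50/3,59/3] y:[13,19] z:[11,29/2] -> miss, prune
      N3 x:[50/3,22] y:[14,22] z:[20,47/2] -> hit [20,22] leaf, test {P4(miss), P9(miss), P13@t=20}
    N7 x:[52/3,73/3] y:[1,8] z:[13/2,24] -> miss, prune

order=[0, 5, 10, 6, 1, 3, 7]  |boxes|=7  |leaves|=1  hit=P13

== RESULT ==
13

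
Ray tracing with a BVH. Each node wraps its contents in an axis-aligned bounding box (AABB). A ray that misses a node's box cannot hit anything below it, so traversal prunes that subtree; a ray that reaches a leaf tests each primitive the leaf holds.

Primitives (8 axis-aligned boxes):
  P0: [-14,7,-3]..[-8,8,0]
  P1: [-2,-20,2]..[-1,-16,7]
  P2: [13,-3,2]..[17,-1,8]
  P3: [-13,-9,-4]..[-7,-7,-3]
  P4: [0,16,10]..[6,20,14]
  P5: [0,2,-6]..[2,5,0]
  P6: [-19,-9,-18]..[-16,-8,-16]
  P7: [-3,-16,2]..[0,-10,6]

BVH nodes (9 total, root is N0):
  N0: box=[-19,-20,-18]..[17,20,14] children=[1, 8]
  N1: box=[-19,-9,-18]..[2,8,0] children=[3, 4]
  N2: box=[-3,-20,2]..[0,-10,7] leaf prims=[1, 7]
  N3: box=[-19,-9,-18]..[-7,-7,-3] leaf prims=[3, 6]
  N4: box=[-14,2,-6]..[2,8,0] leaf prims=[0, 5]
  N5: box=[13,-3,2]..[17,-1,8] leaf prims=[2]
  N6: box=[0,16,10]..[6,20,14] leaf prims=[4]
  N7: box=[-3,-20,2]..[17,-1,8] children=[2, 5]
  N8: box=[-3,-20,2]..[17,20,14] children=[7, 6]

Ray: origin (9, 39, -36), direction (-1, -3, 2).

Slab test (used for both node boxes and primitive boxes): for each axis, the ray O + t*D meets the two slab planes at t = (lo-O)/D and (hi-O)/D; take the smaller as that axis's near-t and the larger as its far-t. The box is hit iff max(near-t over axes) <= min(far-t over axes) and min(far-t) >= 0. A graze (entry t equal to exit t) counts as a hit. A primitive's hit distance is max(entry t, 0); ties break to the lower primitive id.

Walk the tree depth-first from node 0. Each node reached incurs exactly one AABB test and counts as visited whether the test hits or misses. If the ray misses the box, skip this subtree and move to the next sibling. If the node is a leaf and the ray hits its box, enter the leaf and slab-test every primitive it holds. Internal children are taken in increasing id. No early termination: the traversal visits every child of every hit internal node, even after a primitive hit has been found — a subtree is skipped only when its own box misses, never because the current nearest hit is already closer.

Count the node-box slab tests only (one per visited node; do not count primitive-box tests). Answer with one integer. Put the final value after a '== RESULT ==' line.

Traverse from the root:
N0 x:[-8,28] y:[19/3,59/3] z:[9,25] -> hit [9,59/3], descend [1, 8]
  N1 x:[7,28] y:[31/3,16] z:[9,18] -> hit [31/3,16], descend [3, 4]
    N3 x:[16,28] y:[46/3,16] z:[9,33/2] -> hit [16,16] leaf, test {P3@t=16, P6(miss)}
    N4 x:[7,23] y:[31/3,37/3] z:[15,18] -> miss, prune
  N8 x:[-8,12] y:[19/3,59/3] z:[19,25] -> miss, prune

order=[0, 1, 3, 4, 8]  |boxes|=5  |leaves|=1  hit=P3

== RESULT ==
5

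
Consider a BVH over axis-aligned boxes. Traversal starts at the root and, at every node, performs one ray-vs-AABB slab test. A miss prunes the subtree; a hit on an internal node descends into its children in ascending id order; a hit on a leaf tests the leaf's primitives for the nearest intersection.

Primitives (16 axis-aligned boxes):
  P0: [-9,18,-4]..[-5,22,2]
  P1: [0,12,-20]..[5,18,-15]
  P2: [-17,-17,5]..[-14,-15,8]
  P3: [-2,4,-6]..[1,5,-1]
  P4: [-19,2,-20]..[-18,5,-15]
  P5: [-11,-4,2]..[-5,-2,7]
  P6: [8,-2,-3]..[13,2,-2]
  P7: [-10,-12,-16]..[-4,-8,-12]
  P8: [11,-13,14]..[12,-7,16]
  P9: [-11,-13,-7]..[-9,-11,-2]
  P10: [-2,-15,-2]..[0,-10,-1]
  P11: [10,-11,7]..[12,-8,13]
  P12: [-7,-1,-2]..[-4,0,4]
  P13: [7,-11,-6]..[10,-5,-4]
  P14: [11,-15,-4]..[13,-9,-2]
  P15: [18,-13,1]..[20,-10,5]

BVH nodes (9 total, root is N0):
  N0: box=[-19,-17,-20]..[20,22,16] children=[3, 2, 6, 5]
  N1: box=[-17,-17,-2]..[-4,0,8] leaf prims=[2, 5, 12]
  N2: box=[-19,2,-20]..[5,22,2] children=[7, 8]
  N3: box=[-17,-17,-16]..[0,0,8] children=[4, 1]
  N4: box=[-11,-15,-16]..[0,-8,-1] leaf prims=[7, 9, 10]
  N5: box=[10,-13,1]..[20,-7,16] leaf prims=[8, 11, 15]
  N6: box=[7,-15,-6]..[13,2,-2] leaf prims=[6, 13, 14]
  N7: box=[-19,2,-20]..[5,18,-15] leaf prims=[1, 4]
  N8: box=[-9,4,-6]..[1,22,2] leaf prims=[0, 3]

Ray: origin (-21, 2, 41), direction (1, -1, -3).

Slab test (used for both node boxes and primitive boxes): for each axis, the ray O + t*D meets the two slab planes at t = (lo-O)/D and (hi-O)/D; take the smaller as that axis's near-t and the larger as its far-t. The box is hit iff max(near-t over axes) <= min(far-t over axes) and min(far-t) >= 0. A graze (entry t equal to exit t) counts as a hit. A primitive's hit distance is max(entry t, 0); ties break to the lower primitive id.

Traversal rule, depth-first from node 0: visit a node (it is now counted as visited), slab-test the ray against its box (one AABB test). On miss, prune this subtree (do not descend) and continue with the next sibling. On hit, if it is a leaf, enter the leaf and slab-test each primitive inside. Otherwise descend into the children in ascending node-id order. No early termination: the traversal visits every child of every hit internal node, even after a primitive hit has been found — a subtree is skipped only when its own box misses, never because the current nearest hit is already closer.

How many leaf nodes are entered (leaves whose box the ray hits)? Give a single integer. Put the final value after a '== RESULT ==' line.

Trace the traversal:
N0 x:[2,41] y:[-20,19] z:[25/3,61/3] -> hit [25/3,19], descend [2, 3, 5, 6]
  N2 x:[2,26] y:[-20,0] z:[13,61/3] -> miss, prune
  N3 x:[4,21] y:[2,19] z:[11,19] -> hit [11,19], descend [1, 4]
    N1 x:[4,17] y:[2,19] z:[11,43/3] -> hit [11,43/3] leaf, test {P2(miss), P5(miss), P12(miss)}
    N4 x:[10,21] y:[10,17] z:[14,19] -> hit [14,17] leaf, test {P7(miss), P9(miss), P10(miss)}
  N5 x:[31,41] y:[9,15] z:[25/3,40/3] -> miss, prune
  N6 x:[28,34] y:[0,17] z:[43/3,47/3] -> miss, prune

Summary -> nodes [0, 2, 3, 1, 4, 5, 6]; box-tests=7; leaf-entries=2; first=miss

== RESULT ==
2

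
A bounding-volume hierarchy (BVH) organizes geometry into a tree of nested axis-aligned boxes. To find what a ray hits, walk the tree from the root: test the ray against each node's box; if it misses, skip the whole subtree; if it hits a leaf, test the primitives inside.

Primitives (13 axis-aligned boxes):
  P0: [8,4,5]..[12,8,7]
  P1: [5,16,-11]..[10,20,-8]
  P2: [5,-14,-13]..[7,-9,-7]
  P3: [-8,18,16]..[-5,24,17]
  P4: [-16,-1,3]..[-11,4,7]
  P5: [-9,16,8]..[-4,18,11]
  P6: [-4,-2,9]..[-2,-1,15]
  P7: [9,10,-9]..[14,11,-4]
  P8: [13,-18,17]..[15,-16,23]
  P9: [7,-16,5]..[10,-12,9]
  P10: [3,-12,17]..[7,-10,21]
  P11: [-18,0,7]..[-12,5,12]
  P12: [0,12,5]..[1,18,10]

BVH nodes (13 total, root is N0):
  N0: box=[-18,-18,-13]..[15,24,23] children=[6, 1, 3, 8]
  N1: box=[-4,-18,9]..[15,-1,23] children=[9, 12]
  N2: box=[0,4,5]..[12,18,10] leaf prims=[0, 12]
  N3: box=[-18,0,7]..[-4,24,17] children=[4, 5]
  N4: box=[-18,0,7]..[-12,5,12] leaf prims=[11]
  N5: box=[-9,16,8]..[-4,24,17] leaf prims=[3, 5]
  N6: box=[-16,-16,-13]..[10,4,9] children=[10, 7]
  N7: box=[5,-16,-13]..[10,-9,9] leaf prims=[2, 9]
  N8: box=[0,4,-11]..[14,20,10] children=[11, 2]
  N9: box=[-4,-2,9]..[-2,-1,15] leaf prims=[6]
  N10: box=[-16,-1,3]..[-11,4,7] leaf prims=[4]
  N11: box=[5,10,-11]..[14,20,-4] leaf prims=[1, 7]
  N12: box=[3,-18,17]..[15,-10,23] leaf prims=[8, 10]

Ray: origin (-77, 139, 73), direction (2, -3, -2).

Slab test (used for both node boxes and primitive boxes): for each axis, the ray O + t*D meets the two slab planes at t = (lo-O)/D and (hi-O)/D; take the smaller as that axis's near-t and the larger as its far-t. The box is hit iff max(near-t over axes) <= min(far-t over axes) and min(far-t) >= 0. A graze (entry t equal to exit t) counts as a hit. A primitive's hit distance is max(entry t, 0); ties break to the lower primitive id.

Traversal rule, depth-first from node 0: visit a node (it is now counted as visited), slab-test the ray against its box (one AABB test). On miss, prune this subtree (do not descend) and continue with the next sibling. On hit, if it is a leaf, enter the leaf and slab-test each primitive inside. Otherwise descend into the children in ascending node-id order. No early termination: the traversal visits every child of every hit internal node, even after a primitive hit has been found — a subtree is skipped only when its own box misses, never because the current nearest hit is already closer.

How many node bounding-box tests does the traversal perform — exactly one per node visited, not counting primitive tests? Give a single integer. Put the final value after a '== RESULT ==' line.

Traverse from the root:
N0 x:[59/2,46] y:[115/3,157/3] z:[25,43] -> hit [115/3,43], descend [1, 3, 6, 8]
  N1 x:[73/2,46] y:[140/3,157/3] z:[25,32] -> miss, prune
  N3 x:[59/2,73/2] y:[115/3,139/3] z:[28,33] -> miss, prune
  N6 x:[61/2,87/2] y:[45,155/3] z:[32,43] -> miss, prune
  N8 x:[77/2,91/2] y:[119/3,45] z:[63/2,42] -> hit [119/3,42], descend [2, 11]
    N2 x:[77/2,89/2] y:[121/3,45] z:[63/2,34] -> miss, prune
    N11 x:[41,91/2] y:[119/3,43] z:[77/2,42] -> hit [41,42] leaf, test {P1@t=41, P7(miss)}

7 AABB tests over nodes [0, 1, 3, 6, 8, 2, 11]; 1 leaf entered; closest P1.

== RESULT ==
7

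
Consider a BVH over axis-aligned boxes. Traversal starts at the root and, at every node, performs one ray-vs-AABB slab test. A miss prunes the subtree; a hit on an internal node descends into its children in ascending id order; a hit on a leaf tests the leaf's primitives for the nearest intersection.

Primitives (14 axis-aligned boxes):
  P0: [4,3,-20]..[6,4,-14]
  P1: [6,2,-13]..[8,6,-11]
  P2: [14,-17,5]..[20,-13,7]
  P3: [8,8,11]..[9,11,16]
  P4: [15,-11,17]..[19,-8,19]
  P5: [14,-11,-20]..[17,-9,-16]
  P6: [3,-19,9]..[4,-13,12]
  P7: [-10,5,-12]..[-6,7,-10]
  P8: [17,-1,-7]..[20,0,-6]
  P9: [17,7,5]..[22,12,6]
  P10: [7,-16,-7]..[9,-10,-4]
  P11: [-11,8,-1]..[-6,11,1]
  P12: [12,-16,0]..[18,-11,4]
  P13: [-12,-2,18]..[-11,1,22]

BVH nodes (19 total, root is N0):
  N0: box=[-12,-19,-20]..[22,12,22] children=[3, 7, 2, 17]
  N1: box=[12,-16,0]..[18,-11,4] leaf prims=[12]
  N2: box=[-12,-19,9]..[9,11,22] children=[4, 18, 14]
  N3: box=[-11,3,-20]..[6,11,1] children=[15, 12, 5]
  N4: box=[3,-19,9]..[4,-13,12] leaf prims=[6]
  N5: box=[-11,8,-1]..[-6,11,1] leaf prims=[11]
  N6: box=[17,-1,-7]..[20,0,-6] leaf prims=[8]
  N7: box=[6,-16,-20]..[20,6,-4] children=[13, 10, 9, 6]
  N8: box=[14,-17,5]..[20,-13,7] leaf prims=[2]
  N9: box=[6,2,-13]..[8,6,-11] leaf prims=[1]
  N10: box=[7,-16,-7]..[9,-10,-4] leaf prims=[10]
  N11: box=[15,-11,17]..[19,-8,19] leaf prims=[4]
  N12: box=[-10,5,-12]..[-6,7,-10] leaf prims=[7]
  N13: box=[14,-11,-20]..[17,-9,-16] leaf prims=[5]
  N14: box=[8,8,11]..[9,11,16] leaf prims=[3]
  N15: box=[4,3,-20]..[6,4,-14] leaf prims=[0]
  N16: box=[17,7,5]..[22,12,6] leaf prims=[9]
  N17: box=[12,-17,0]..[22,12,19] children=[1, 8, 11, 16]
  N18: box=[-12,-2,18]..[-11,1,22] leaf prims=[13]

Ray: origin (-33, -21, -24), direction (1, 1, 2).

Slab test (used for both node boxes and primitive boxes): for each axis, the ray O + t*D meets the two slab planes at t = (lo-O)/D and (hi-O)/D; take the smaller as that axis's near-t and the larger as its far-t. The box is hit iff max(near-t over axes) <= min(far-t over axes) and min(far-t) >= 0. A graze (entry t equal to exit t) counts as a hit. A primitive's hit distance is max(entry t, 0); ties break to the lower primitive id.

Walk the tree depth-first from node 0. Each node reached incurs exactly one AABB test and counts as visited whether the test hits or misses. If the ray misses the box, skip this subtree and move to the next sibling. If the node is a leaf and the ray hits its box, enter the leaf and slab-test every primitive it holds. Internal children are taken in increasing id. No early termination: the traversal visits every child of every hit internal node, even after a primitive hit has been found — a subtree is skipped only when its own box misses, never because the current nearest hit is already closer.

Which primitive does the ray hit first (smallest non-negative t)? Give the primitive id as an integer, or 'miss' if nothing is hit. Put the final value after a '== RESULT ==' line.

Walk:
N0 x:[21,55] y:[2,33] z:[2,23] -> hit [21,23], descend [2, 3, 7, 17]
  N2 x:[21,42] y:[2,32] z:[33/2,23] -> hit [21,23], descend [4, 14, 18]
    N4 x:[36,37] y:[2,8] z:[33/2,18] -> miss, prune
    N14 x:[41,42] y:[29,32] z:[35/2,20] -> miss, prune
    N18 x:[21,22] y:[19,22] z:[21,23] -> hit [21,22] leaf, test {P13@t=21}
  N3 x:[22,39] y:[24,32] z:[2,25/2] -> miss, prune
  N7 x:[39,53] y:[5,27] z:[2,10] -> miss, prune
  N17 x:[45,55] y:[4,33] z:[12,43/2] -> miss, prune

Visited [0, 2, 4, 14, 18, 3, 7, 17]. Tests: 8 box, 1 leaf. Nearest: P13.

== RESULT ==
13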